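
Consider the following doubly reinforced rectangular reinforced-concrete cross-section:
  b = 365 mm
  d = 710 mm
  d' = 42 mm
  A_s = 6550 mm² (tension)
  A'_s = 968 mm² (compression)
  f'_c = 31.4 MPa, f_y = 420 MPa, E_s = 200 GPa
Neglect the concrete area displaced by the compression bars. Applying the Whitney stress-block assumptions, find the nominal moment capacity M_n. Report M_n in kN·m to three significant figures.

Assume both tension and compression steel yield.
Net tension couple steel: A_s − A'_s = 5582 mm².
a = (A_s − A'_s) f_y / (0.85 f'_c b) = 2344440/(0.85 × 31.4 × 365) = 240.66 mm.
c = a/β₁ = 240.66/0.826 = 291.36 mm; ε'_s = 0.003(c − d')/c = 0.0026 ≥ f_y/E_s = 0.0021, so compression steel does yield.
M_n = (A_s − A'_s) f_y (d − a/2) + A'_s f_y (d − d') = [2344440 × (710 − 120.33) + 406560 × (710 − 42)] × 10⁻⁶ = 1382.45 + 271.58 = 1654.03 kN·m.

M_n ≈ 1650 kN·m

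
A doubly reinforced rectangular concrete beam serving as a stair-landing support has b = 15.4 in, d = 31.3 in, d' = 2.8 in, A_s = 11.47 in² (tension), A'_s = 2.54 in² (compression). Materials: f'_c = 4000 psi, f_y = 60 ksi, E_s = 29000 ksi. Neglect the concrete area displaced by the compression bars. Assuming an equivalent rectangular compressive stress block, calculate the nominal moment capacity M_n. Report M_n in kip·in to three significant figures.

M_n ≈ 18400 kip·in

Assume both steels yield.
a = (A_s − A'_s) f_y/(0.85 f'_c b) = (11.47 − 2.54) × 60/(0.85 × 4 × 15.4) = 10.233 in.
c = a/β₁ = 10.233/0.85 = 12.039 in; ε'_s = 0.003(c − d')/c = 0.0023 ≥ ε_y = 0.0021, so the compression steel yields.
M_n = (A_s − A'_s) f_y (d − a/2) + A'_s f_y (d − d') = 535.8 × (31.3 − 5.1165) + 152.4 × (31.3 − 2.8) = 14029.1 + 4343.4 = 18372.5 kip·in.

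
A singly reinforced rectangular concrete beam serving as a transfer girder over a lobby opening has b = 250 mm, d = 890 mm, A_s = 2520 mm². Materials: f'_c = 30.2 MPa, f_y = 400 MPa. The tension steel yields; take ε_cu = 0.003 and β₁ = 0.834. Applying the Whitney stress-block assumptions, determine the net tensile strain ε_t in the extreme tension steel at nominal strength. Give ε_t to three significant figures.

a = A_s f_y/(0.85 f'_c b) = 157.07 mm.
β₁ = 0.834, so c = a/β₁ = 157.07/0.834 = 188.33 mm.
From the linear strain diagram with ε_cu = 0.003: ε_t = 0.003 (d − c)/c = 0.003 × (890 − 188.33)/188.33 = 0.0112.
Since ε_t ≥ 0.005, the section is tension-controlled.

ε_t ≈ 0.0112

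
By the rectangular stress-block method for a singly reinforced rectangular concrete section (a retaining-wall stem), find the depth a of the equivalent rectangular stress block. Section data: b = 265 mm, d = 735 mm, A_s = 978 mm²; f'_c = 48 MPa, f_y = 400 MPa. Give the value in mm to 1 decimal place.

T = A_s f_y = 978 × 400 = 391200 N = 391.2 kN.
Setting C = 0.85 f'_c a b equal to T: a = 391200/(0.85 × 48 × 265) = 36.2 mm.

a ≈ 36.2 mm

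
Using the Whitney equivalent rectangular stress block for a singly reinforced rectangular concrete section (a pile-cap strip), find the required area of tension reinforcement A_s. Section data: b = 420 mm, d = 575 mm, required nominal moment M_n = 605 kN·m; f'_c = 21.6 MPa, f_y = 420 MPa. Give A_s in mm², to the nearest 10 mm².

A_s ≈ 2900 mm²

With M_n = 0.85 f'_c a b (d − a/2), solve the quadratic for a:
a = d − √(d² − 2M_n/(0.85 f'_c b)) = 575 − √(575² − 2 × 605×10⁶/(0.85 × 21.6 × 420)) = 158.21 mm.
A_s = 0.85 f'_c a b / f_y = 0.85 × 21.6 × 158.21 × 420 / 420 = 2904.7 mm².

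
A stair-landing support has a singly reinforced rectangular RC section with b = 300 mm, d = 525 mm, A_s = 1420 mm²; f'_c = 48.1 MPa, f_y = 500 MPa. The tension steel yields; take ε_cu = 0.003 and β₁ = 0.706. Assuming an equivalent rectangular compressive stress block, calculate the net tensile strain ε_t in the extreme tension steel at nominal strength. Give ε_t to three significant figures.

a = A_s f_y/(0.85 f'_c b) = 57.89 mm.
β₁ = 0.706, so c = a/β₁ = 57.89/0.706 = 82.00 mm.
From the linear strain diagram with ε_cu = 0.003: ε_t = 0.003 (d − c)/c = 0.003 × (525 − 82.00)/82.00 = 0.0162.
Since ε_t ≥ 0.005, the section is tension-controlled.

ε_t ≈ 0.0162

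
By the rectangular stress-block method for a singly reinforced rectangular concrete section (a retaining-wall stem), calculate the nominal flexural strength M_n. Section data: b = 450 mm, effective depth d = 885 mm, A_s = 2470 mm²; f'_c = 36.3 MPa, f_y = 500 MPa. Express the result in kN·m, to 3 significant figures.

T = A_s f_y = 2470 × 500 = 1235000 N = 1235 kN.
From C = T: a = T/(0.85 f'_c b) = 1235000/(0.85 × 36.3 × 450) = 88.95 mm.
M_n = T(d − a/2) = 1235 kN × (885 − 44.475) mm = 1038.05 kN·m.

M_n ≈ 1040 kN·m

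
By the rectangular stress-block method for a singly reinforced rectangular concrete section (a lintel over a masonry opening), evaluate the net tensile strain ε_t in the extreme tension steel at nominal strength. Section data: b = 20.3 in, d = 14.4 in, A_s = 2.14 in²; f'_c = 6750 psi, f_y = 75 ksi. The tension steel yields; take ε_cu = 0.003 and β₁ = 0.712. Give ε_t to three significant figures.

a = A_s f_y/(0.85 f'_c b) = 1.378 in.
β₁ = 0.712, so c = a/β₁ = 1.378/0.712 = 1.935 in.
From the linear strain diagram with ε_cu = 0.003: ε_t = 0.003 (d − c)/c = 0.003 × (14.4 − 1.935)/1.935 = 0.0193.
Since ε_t ≥ 0.005, the section is tension-controlled.

ε_t ≈ 0.0193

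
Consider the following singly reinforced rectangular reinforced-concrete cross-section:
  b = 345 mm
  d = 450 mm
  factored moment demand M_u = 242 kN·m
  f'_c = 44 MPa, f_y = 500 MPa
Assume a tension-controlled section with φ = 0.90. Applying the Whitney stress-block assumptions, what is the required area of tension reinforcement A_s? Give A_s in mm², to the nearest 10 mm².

M_n = M_u/φ = 242/0.90 = 268.889 kN·m.
With M_n = 0.85 f'_c a b (d − a/2), solve the quadratic for a:
a = d − √(d² − 2M_n/(0.85 f'_c b)) = 450 − √(450² − 2 × 268.889×10⁶/(0.85 × 44 × 345)) = 48.97 mm.
A_s = 0.85 f'_c a b / f_y = 0.85 × 44 × 48.97 × 345 / 500 = 1263.7 mm².

A_s ≈ 1260 mm²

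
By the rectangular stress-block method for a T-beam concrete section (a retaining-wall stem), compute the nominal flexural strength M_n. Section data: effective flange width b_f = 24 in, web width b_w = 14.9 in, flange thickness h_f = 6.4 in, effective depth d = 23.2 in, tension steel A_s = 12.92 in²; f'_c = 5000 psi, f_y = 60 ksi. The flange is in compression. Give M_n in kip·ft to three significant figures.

M_n ≈ 1250 kip·ft

Tension: T = A_s f_y = 12.92 × 60 = 775.2 kips.
Try a within the flange: a = T/(0.85 f'_c b_f) = 775.2/(0.85 × 5 × 24) = 7.600 in.
a = 7.600 > h_f = 6.4 in: the block extends into the web. Split into flange-overhang and web parts.
C_f = 0.85 f'_c (b_f − b_w) h_f = 0.85 × 5 × (24 − 14.9) × 6.4 = 247.5 kips.
Remaining web compression depth: a_w = (T − C_f)/(0.85 f'_c b_w) = (775.2 − 247.5)/(0.85 × 5 × 14.9) = 8.333 in.
M_n = C_f(d − h_f/2) + (T − C_f)(d − a_w/2) = 247.5 × (23.2 − 3.2) + 527.7 × (23.2 − 4.1665) = 4950.0 + 10044.0 = 14994.0 kip·in.
M_n = 14994.0/12 = 1249.50 kip·ft.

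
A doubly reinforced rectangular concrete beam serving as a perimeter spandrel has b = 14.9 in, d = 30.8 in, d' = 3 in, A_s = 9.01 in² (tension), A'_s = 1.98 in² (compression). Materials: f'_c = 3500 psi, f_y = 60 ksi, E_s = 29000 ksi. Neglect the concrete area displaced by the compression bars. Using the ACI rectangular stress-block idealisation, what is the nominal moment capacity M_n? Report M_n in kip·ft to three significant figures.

M_n ≈ 1190 kip·ft

Assume both steels yield.
a = (A_s − A'_s) f_y/(0.85 f'_c b) = (9.01 − 1.98) × 60/(0.85 × 3.5 × 14.9) = 9.516 in.
c = a/β₁ = 9.516/0.85 = 11.195 in; ε'_s = 0.003(c − d')/c = 0.0022 ≥ ε_y = 0.0021, so the compression steel yields.
M_n = (A_s − A'_s) f_y (d − a/2) + A'_s f_y (d − d') = 421.8 × (30.8 − 4.758) + 118.8 × (30.8 − 3) = 10984.5 + 3302.6 = 14287.1 kip·in = 14287.1/12 = 1190.59 kip·ft.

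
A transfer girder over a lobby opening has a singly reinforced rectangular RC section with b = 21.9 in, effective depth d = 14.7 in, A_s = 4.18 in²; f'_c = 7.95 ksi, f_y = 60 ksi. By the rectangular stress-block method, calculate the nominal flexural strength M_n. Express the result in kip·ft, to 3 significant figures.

T = A_s f_y = 4.18 × 60 = 250.8 kips.
a = T/(0.85 f'_c b) = 250.8/(0.85 × 7.95 × 21.9) = 1.695 in.
M_n = T(d − a/2) = 250.8 × (14.7 − 0.8475) = 3474.2 kip·in = 3474.2/12 = 289.52 kip·ft.

M_n ≈ 290 kip·ft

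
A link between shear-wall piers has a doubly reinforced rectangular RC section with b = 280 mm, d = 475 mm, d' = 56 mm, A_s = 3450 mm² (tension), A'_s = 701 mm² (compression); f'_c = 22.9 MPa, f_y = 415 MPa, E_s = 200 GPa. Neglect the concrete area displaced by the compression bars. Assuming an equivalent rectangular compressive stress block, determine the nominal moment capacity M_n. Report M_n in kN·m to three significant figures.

M_n ≈ 544 kN·m

Assume both tension and compression steel yield.
Net tension couple steel: A_s − A'_s = 2749 mm².
a = (A_s − A'_s) f_y / (0.85 f'_c b) = 1140835/(0.85 × 22.9 × 280) = 209.32 mm.
c = a/β₁ = 209.32/0.85 = 246.26 mm; ε'_s = 0.003(c − d')/c = 0.0023 ≥ f_y/E_s = 0.0021, so compression steel does yield.
M_n = (A_s − A'_s) f_y (d − a/2) + A'_s f_y (d − d') = [1140835 × (475 − 104.66) + 290915 × (475 − 56)] × 10⁻⁶ = 422.50 + 121.89 = 544.39 kN·m.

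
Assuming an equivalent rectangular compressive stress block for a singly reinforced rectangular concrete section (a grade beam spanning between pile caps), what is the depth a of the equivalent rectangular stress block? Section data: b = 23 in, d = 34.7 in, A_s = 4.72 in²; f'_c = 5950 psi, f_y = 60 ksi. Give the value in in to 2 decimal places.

T = A_s f_y = 4.72 × 60 = 283.2 kips.
a = T/(0.85 f'_c b) = 283.2/(0.85 × 5.95 × 23) = 2.43 in.

a ≈ 2.43 in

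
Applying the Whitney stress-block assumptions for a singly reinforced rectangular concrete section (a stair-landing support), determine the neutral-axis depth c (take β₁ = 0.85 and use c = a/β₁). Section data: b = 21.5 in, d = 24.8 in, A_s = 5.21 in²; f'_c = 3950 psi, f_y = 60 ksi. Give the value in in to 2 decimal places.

T = A_s f_y = 5.21 × 60 = 312.6 kips.
a = T/(0.85 f'_c b) = 312.6/(0.85 × 3.95 × 21.5) = 4.3305 in.
With β₁ = 0.85, c = a/β₁ = 4.3305/0.85 = 5.09 in.

c ≈ 5.09 in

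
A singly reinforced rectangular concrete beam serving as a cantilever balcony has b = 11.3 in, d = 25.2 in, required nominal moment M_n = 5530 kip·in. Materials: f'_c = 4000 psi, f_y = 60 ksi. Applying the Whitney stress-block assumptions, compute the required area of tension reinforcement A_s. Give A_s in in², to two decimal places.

From M_n = 0.85 f'_c a b (d − a/2):
a = d − √(d² − 2M_n/(0.85 f'_c b)) = 25.2 − √(25.2² − 2 × 5530/(0.85 × 4 × 11.3)) = 6.568 in.
A_s = 0.85 f'_c a b / f_y = 0.85 × 4 × 6.568 × 11.3 / 60 = 4.206 in².

A_s ≈ 4.21 in²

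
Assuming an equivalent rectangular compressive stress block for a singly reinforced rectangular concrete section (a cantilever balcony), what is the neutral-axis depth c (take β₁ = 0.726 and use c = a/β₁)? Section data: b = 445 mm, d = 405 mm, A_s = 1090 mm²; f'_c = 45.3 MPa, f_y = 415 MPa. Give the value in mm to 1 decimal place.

T = A_s f_y = 1090 × 415 = 452350 N = 452.35 kN.
Setting C = 0.85 f'_c a b equal to T: a = 452350/(0.85 × 45.3 × 445) = 26.400 mm.
With β₁ = 0.726, c = a/β₁ = 26.400/0.726 = 36.4 mm.

c ≈ 36.4 mm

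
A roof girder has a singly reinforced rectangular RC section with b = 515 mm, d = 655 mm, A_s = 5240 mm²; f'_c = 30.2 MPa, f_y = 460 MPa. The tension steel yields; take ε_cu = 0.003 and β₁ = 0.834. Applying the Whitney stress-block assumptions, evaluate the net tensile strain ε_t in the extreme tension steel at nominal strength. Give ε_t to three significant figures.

a = A_s f_y/(0.85 f'_c b) = 182.33 mm.
β₁ = 0.834, so c = a/β₁ = 182.33/0.834 = 218.62 mm.
From the linear strain diagram with ε_cu = 0.003: ε_t = 0.003 (d − c)/c = 0.003 × (655 − 218.62)/218.62 = 0.00599.
Since ε_t ≥ 0.005, the section is tension-controlled.

ε_t ≈ 0.00599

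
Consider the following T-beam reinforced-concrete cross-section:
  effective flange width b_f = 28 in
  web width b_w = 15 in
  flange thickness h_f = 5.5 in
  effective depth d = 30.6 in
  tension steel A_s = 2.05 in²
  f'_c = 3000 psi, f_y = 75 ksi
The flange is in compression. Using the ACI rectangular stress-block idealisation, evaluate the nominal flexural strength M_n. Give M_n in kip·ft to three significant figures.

M_n ≈ 378 kip·ft

Tension: T = A_s f_y = 2.05 × 75 = 153.75 kips.
Try a within the flange: a = T/(0.85 f'_c b_f) = 153.75/(0.85 × 3 × 28) = 2.153 in.
Since a = 2.153 ≤ h_f = 5.5 in, the stress block lies entirely in the flange; analyse as a rectangular beam of width b_f.
M_n = T(d − a/2) = 153.75 × (30.6 − 1.0765) = 4539.2 kip·in.
M_n = 4539.2/12 = 378.27 kip·ft.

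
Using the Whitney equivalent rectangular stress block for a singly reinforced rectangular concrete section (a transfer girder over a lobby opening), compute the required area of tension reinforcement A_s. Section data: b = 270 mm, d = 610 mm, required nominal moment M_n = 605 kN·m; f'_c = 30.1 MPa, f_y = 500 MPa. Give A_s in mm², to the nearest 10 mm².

With M_n = 0.85 f'_c a b (d − a/2), solve the quadratic for a:
a = d − √(d² − 2M_n/(0.85 f'_c b)) = 610 − √(610² − 2 × 605×10⁶/(0.85 × 30.1 × 270)) = 166.22 mm.
A_s = 0.85 f'_c a b / f_y = 0.85 × 30.1 × 166.22 × 270 / 500 = 2296.5 mm².

A_s ≈ 2300 mm²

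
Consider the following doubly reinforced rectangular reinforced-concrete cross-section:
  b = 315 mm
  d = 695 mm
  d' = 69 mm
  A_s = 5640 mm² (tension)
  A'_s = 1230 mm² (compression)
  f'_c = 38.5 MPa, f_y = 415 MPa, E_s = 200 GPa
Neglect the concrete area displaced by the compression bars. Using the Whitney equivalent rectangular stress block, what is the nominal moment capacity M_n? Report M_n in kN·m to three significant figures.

M_n ≈ 1430 kN·m

Assume both tension and compression steel yield.
Net tension couple steel: A_s − A'_s = 4410 mm².
a = (A_s − A'_s) f_y / (0.85 f'_c b) = 1830150/(0.85 × 38.5 × 315) = 177.54 mm.
c = a/β₁ = 177.54/0.775 = 229.08 mm; ε'_s = 0.003(c − d')/c = 0.0021 ≥ f_y/E_s = 0.0021, so compression steel does yield.
M_n = (A_s − A'_s) f_y (d − a/2) + A'_s f_y (d − d') = [1830150 × (695 − 88.77) + 510450 × (695 − 69)] × 10⁻⁶ = 1109.49 + 319.54 = 1429.03 kN·m.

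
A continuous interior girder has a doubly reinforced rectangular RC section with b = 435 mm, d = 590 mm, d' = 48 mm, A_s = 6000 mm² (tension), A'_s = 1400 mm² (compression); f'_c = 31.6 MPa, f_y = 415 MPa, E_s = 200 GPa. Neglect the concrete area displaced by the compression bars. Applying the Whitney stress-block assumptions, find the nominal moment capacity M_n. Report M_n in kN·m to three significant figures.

Assume both tension and compression steel yield.
Net tension couple steel: A_s − A'_s = 4600 mm².
a = (A_s − A'_s) f_y / (0.85 f'_c b) = 1909000/(0.85 × 31.6 × 435) = 163.38 mm.
c = a/β₁ = 163.38/0.824 = 198.28 mm; ε'_s = 0.003(c − d')/c = 0.0023 ≥ f_y/E_s = 0.0021, so compression steel does yield.
M_n = (A_s − A'_s) f_y (d − a/2) + A'_s f_y (d − d') = [1909000 × (590 − 81.69) + 581000 × (590 − 48)] × 10⁻⁶ = 970.36 + 314.90 = 1285.26 kN·m.

M_n ≈ 1290 kN·m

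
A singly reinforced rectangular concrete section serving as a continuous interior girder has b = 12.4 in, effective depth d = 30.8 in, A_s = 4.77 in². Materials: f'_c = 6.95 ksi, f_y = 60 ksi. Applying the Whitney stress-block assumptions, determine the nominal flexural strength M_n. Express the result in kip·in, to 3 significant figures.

M_n ≈ 8260 kip·in

T = A_s f_y = 4.77 × 60 = 286.2 kips.
a = T/(0.85 f'_c b) = 286.2/(0.85 × 6.95 × 12.4) = 3.907 in.
M_n = T(d − a/2) = 286.2 × (30.8 − 1.9535) = 8255.9 kip·in.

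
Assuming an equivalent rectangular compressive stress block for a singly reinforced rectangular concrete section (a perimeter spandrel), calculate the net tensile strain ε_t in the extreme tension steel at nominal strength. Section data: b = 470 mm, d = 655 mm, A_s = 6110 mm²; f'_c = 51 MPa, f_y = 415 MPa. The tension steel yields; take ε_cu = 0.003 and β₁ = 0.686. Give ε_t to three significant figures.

ε_t ≈ 0.00783

a = A_s f_y/(0.85 f'_c b) = 124.45 mm.
β₁ = 0.686, so c = a/β₁ = 124.45/0.686 = 181.41 mm.
From the linear strain diagram with ε_cu = 0.003: ε_t = 0.003 (d − c)/c = 0.003 × (655 − 181.41)/181.41 = 0.00783.
Since ε_t ≥ 0.005, the section is tension-controlled.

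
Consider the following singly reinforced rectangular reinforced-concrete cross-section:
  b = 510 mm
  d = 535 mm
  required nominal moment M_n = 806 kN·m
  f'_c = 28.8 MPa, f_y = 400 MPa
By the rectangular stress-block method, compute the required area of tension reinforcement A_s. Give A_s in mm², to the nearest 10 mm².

A_s ≈ 4330 mm²

With M_n = 0.85 f'_c a b (d − a/2), solve the quadratic for a:
a = d − √(d² − 2M_n/(0.85 f'_c b)) = 535 − √(535² − 2 × 806×10⁶/(0.85 × 28.8 × 510)) = 138.63 mm.
A_s = 0.85 f'_c a b / f_y = 0.85 × 28.8 × 138.63 × 510 / 400 = 4326.9 mm².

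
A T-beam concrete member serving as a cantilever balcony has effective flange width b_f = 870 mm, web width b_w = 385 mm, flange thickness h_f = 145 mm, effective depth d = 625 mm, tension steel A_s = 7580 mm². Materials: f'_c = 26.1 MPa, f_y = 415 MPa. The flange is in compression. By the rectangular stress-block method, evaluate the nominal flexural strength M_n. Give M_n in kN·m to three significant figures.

Tension: T = A_s f_y = 7580 × 415 = 3145700 N.
Try a within the flange: a = T/(0.85 f'_c b_f) = 3145700/(0.85 × 26.1 × 870) = 162.98 mm.
a = 162.98 > h_f = 145 mm: the block extends into the web. Split into flange-overhang and web parts.
C_f = 0.85 f'_c (b_f − b_w) h_f = 0.85 × 26.1 × (870 − 385) × 145 = 1560160 N.
Remaining web compression depth: a_w = (T − C_f)/(0.85 f'_c b_w) = (3145700 − 1560160)/(0.85 × 26.1 × 385) = 185.63 mm.
M_n = C_f(d − h_f/2) + (T − C_f)(d − a_w/2) = 1560160 × (625 − 72.5) + 1585540 × (625 − 92.815) = 861.99 + 843.80 = 1705.79 × 10⁶ N·mm.
M_n = 1705.79 kN·m.

M_n ≈ 1710 kN·m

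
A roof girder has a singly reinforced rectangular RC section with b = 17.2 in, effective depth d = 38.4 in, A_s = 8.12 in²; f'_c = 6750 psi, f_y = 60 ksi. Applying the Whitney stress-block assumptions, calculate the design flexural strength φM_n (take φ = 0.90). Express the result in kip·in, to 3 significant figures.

φM_n ≈ 15800 kip·in

T = A_s f_y = 8.12 × 60 = 487.2 kips.
a = T/(0.85 f'_c b) = 487.2/(0.85 × 6.75 × 17.2) = 4.937 in.
M_n = T(d − a/2) = 487.2 × (38.4 − 2.4685) = 17505.8 kip·in.
φM_n = 0.90 × 17505.8 = 15755.2 kip·in.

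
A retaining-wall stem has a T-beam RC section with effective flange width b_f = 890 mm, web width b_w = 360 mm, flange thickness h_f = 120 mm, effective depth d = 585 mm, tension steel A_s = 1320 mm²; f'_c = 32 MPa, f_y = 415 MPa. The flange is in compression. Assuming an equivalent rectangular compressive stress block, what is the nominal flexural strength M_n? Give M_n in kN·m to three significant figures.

M_n ≈ 314 kN·m

Tension: T = A_s f_y = 1320 × 415 = 547800 N.
Try a within the flange: a = T/(0.85 f'_c b_f) = 547800/(0.85 × 32 × 890) = 22.63 mm.
Since a = 22.63 ≤ h_f = 120 mm, the stress block lies entirely in the flange; analyse as a rectangular beam of width b_f.
M_n = T(d − a/2) = 547800 × (585 − 11.315) = 314.26 × 10⁶ N·mm.
M_n = 314.26 kN·m.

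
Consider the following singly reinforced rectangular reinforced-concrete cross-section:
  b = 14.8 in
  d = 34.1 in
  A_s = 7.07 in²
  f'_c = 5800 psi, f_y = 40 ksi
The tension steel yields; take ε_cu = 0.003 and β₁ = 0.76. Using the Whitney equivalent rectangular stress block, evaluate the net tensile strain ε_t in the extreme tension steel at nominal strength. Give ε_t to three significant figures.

ε_t ≈ 0.0171

a = A_s f_y/(0.85 f'_c b) = 3.876 in.
β₁ = 0.76, so c = a/β₁ = 3.876/0.76 = 5.100 in.
From the linear strain diagram with ε_cu = 0.003: ε_t = 0.003 (d − c)/c = 0.003 × (34.1 − 5.100)/5.100 = 0.0171.
Since ε_t ≥ 0.005, the section is tension-controlled.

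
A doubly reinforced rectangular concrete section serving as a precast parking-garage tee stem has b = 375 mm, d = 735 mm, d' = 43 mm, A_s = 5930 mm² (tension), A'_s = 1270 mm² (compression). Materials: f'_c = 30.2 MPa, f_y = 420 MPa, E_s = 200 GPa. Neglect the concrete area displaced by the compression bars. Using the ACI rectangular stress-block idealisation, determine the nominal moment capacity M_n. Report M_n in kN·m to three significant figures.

Assume both tension and compression steel yield.
Net tension couple steel: A_s − A'_s = 4660 mm².
a = (A_s − A'_s) f_y / (0.85 f'_c b) = 1957200/(0.85 × 30.2 × 375) = 203.32 mm.
c = a/β₁ = 203.32/0.834 = 243.79 mm; ε'_s = 0.003(c − d')/c = 0.0025 ≥ f_y/E_s = 0.0021, so compression steel does yield.
M_n = (A_s − A'_s) f_y (d − a/2) + A'_s f_y (d − d') = [1957200 × (735 − 101.66) + 533400 × (735 − 43)] × 10⁻⁶ = 1239.57 + 369.11 = 1608.68 kN·m.

M_n ≈ 1610 kN·m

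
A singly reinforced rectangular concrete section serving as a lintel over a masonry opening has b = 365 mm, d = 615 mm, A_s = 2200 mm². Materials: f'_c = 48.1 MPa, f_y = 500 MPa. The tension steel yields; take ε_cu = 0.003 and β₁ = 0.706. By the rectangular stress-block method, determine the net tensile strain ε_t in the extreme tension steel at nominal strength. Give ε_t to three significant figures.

a = A_s f_y/(0.85 f'_c b) = 73.71 mm.
β₁ = 0.706, so c = a/β₁ = 73.71/0.706 = 104.41 mm.
From the linear strain diagram with ε_cu = 0.003: ε_t = 0.003 (d − c)/c = 0.003 × (615 − 104.41)/104.41 = 0.0147.
Since ε_t ≥ 0.005, the section is tension-controlled.

ε_t ≈ 0.0147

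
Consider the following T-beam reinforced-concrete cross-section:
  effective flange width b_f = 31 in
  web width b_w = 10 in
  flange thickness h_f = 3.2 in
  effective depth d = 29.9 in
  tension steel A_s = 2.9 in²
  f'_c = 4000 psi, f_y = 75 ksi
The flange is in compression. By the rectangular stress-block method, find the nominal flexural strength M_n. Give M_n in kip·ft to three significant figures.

M_n ≈ 523 kip·ft

Tension: T = A_s f_y = 2.9 × 75 = 217.5 kips.
Try a within the flange: a = T/(0.85 f'_c b_f) = 217.5/(0.85 × 4 × 31) = 2.064 in.
Since a = 2.064 ≤ h_f = 3.2 in, the stress block lies entirely in the flange; analyse as a rectangular beam of width b_f.
M_n = T(d − a/2) = 217.5 × (29.9 − 1.032) = 6278.8 kip·in.
M_n = 6278.8/12 = 523.23 kip·ft.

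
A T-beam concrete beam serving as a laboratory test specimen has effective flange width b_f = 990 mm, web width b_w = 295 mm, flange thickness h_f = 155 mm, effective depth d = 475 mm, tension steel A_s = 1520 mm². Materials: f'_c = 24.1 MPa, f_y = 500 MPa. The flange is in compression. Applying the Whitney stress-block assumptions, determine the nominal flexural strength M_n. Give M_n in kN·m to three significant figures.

Tension: T = A_s f_y = 1520 × 500 = 760000 N.
Try a within the flange: a = T/(0.85 f'_c b_f) = 760000/(0.85 × 24.1 × 990) = 37.48 mm.
Since a = 37.48 ≤ h_f = 155 mm, the stress block lies entirely in the flange; analyse as a rectangular beam of width b_f.
M_n = T(d − a/2) = 760000 × (475 − 18.74) = 346.76 × 10⁶ N·mm.
M_n = 346.76 kN·m.

M_n ≈ 347 kN·m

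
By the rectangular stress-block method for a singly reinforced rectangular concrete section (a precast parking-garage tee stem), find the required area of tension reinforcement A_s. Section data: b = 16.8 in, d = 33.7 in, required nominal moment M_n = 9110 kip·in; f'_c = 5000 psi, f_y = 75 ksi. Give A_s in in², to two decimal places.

A_s ≈ 3.83 in²

From M_n = 0.85 f'_c a b (d − a/2):
a = d − √(d² − 2M_n/(0.85 f'_c b)) = 33.7 − √(33.7² − 2 × 9110/(0.85 × 5 × 16.8)) = 4.027 in.
A_s = 0.85 f'_c a b / f_y = 0.85 × 5 × 4.027 × 16.8 / 75 = 3.834 in².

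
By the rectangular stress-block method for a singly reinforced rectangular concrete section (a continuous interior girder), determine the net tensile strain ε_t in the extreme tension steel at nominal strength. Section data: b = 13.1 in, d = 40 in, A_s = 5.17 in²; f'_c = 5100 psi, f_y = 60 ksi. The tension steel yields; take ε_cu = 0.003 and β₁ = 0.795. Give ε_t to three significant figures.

a = A_s f_y/(0.85 f'_c b) = 5.462 in.
β₁ = 0.795, so c = a/β₁ = 5.462/0.795 = 6.870 in.
From the linear strain diagram with ε_cu = 0.003: ε_t = 0.003 (d − c)/c = 0.003 × (40 − 6.870)/6.870 = 0.0145.
Since ε_t ≥ 0.005, the section is tension-controlled.

ε_t ≈ 0.0145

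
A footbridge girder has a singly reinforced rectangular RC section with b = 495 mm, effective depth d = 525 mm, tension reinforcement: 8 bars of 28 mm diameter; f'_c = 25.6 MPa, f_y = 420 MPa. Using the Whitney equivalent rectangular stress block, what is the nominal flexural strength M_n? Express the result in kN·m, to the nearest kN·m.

A_s = 8 × 616 = 4928 mm².
T = A_s f_y = 4928 × 420 = 2069760 N = 2069.76 kN.
From C = T: a = T/(0.85 f'_c b) = 2069760/(0.85 × 25.6 × 495) = 192.16 mm.
M_n = T(d − a/2) = 2069.76 kN × (525 − 96.08) mm = 887.76 kN·m.

M_n ≈ 888 kN·m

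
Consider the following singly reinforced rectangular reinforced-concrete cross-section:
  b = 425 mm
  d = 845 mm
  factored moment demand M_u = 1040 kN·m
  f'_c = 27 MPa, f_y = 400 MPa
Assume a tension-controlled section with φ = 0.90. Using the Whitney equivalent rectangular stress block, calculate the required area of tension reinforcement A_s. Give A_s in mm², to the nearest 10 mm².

M_n = M_u/φ = 1040/0.90 = 1155.56 kN·m.
With M_n = 0.85 f'_c a b (d − a/2), solve the quadratic for a:
a = d − √(d² − 2M_n/(0.85 f'_c b)) = 845 − √(845² − 2 × 1155.56×10⁶/(0.85 × 27 × 425)) = 154.29 mm.
A_s = 0.85 f'_c a b / f_y = 0.85 × 27 × 154.29 × 425 / 400 = 3762.3 mm².

A_s ≈ 3760 mm²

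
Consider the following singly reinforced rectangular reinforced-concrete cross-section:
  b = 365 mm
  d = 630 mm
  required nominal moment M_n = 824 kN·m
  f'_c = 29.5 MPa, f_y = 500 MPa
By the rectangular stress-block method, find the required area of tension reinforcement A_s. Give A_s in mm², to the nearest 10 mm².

With M_n = 0.85 f'_c a b (d − a/2), solve the quadratic for a:
a = d − √(d² − 2M_n/(0.85 f'_c b)) = 630 − √(630² − 2 × 824×10⁶/(0.85 × 29.5 × 365)) = 164.34 mm.
A_s = 0.85 f'_c a b / f_y = 0.85 × 29.5 × 164.34 × 365 / 500 = 3008.2 mm².

A_s ≈ 3010 mm²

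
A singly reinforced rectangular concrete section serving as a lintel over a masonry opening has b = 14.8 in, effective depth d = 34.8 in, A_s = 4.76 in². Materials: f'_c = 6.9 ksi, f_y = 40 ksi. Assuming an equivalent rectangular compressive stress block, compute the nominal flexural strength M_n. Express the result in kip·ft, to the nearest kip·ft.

T = A_s f_y = 4.76 × 40 = 190.4 kips.
a = T/(0.85 f'_c b) = 190.4/(0.85 × 6.9 × 14.8) = 2.193 in.
M_n = T(d − a/2) = 190.4 × (34.8 − 1.0965) = 6417.1 kip·in = 6417.1/12 = 534.76 kip·ft.

M_n ≈ 535 kip·ft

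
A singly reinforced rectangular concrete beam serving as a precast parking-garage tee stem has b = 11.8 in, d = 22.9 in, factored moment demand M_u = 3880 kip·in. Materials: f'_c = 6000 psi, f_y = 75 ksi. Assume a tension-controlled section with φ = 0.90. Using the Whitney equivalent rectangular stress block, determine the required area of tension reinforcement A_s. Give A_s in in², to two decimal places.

A_s ≈ 2.71 in²

M_n = M_u/φ = 3880/0.90 = 4311.11 kip·in.
From M_n = 0.85 f'_c a b (d − a/2):
a = d − √(d² − 2M_n/(0.85 f'_c b)) = 22.9 − √(22.9² − 2 × 4311.11/(0.85 × 6 × 11.8)) = 3.377 in.
A_s = 0.85 f'_c a b / f_y = 0.85 × 6 × 3.377 × 11.8 / 75 = 2.710 in².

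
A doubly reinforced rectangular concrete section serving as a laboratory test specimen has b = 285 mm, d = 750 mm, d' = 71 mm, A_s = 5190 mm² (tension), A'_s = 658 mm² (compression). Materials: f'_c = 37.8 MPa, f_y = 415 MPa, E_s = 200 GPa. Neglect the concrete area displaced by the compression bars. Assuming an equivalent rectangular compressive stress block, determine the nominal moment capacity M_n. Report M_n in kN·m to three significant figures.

M_n ≈ 1400 kN·m

Assume both tension and compression steel yield.
Net tension couple steel: A_s − A'_s = 4532 mm².
a = (A_s − A'_s) f_y / (0.85 f'_c b) = 1880780/(0.85 × 37.8 × 285) = 205.39 mm.
c = a/β₁ = 205.39/0.78 = 263.32 mm; ε'_s = 0.003(c − d')/c = 0.0022 ≥ f_y/E_s = 0.0021, so compression steel does yield.
M_n = (A_s − A'_s) f_y (d − a/2) + A'_s f_y (d − d') = [1880780 × (750 − 102.695) + 273070 × (750 − 71)] × 10⁻⁶ = 1217.44 + 185.41 = 1402.85 kN·m.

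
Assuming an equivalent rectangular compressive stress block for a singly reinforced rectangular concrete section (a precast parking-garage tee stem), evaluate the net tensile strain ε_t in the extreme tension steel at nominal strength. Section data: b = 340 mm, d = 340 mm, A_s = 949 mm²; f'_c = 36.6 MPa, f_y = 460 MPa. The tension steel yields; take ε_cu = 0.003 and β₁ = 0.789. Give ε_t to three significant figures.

ε_t ≈ 0.0165

a = A_s f_y/(0.85 f'_c b) = 41.27 mm.
β₁ = 0.789, so c = a/β₁ = 41.27/0.789 = 52.31 mm.
From the linear strain diagram with ε_cu = 0.003: ε_t = 0.003 (d − c)/c = 0.003 × (340 − 52.31)/52.31 = 0.0165.
Since ε_t ≥ 0.005, the section is tension-controlled.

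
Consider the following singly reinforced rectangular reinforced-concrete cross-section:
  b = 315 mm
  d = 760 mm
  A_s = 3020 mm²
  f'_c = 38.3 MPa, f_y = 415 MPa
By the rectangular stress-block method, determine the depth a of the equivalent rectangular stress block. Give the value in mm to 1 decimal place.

T = A_s f_y = 3020 × 415 = 1253300 N = 1253.3 kN.
Setting C = 0.85 f'_c a b equal to T: a = 1253300/(0.85 × 38.3 × 315) = 122.2 mm.

a ≈ 122.2 mm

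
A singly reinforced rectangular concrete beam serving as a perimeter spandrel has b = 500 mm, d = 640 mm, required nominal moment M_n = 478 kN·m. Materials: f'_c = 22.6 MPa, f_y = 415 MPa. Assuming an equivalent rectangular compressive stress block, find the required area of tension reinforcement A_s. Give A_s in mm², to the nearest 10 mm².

With M_n = 0.85 f'_c a b (d − a/2), solve the quadratic for a:
a = d − √(d² − 2M_n/(0.85 f'_c b)) = 640 − √(640² − 2 × 478×10⁶/(0.85 × 22.6 × 500)) = 83.16 mm.
A_s = 0.85 f'_c a b / f_y = 0.85 × 22.6 × 83.16 × 500 / 415 = 1924.7 mm².

A_s ≈ 1920 mm²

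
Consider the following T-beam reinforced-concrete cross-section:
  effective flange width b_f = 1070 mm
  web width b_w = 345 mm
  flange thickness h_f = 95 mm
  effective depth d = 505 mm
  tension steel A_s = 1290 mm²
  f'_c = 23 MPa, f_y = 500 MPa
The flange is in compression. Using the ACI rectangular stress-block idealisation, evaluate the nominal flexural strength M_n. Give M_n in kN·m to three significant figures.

M_n ≈ 316 kN·m

Tension: T = A_s f_y = 1290 × 500 = 645000 N.
Try a within the flange: a = T/(0.85 f'_c b_f) = 645000/(0.85 × 23 × 1070) = 30.83 mm.
Since a = 30.83 ≤ h_f = 95 mm, the stress block lies entirely in the flange; analyse as a rectangular beam of width b_f.
M_n = T(d − a/2) = 645000 × (505 − 15.415) = 315.78 × 10⁶ N·mm.
M_n = 315.78 kN·m.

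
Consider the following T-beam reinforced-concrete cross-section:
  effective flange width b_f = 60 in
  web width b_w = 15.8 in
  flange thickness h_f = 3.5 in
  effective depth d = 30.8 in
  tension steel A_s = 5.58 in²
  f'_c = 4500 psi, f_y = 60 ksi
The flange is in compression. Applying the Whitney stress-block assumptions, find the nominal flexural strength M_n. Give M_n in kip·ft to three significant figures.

Tension: T = A_s f_y = 5.58 × 60 = 334.8 kips.
Try a within the flange: a = T/(0.85 f'_c b_f) = 334.8/(0.85 × 4.5 × 60) = 1.459 in.
Since a = 1.459 ≤ h_f = 3.5 in, the stress block lies entirely in the flange; analyse as a rectangular beam of width b_f.
M_n = T(d − a/2) = 334.8 × (30.8 − 0.7295) = 10067.6 kip·in.
M_n = 10067.6/12 = 838.97 kip·ft.

M_n ≈ 839 kip·ft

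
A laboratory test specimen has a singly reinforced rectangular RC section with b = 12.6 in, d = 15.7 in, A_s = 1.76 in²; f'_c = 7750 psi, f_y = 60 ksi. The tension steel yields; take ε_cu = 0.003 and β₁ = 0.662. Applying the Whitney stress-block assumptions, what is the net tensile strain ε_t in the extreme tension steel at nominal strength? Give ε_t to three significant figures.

ε_t ≈ 0.0215

a = A_s f_y/(0.85 f'_c b) = 1.272 in.
β₁ = 0.662, so c = a/β₁ = 1.272/0.662 = 1.921 in.
From the linear strain diagram with ε_cu = 0.003: ε_t = 0.003 (d − c)/c = 0.003 × (15.7 − 1.921)/1.921 = 0.0215.
Since ε_t ≥ 0.005, the section is tension-controlled.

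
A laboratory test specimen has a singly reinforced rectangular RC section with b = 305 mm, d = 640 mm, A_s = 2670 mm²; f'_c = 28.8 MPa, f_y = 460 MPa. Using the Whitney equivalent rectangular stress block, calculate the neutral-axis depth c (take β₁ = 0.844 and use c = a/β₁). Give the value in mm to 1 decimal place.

c ≈ 194.9 mm

T = A_s f_y = 2670 × 460 = 1228200 N = 1228.2 kN.
Setting C = 0.85 f'_c a b equal to T: a = 1228200/(0.85 × 28.8 × 305) = 164.497 mm.
With β₁ = 0.844, c = a/β₁ = 164.497/0.844 = 194.9 mm.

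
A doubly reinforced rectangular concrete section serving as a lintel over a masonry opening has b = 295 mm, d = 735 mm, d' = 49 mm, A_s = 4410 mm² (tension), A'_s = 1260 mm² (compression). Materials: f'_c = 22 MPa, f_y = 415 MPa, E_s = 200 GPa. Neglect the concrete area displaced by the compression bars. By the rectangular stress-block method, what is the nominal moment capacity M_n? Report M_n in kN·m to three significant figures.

M_n ≈ 1160 kN·m

Assume both tension and compression steel yield.
Net tension couple steel: A_s − A'_s = 3150 mm².
a = (A_s − A'_s) f_y / (0.85 f'_c b) = 1307250/(0.85 × 22 × 295) = 236.97 mm.
c = a/β₁ = 236.97/0.85 = 278.79 mm; ε'_s = 0.003(c − d')/c = 0.0025 ≥ f_y/E_s = 0.0021, so compression steel does yield.
M_n = (A_s − A'_s) f_y (d − a/2) + A'_s f_y (d − d') = [1307250 × (735 − 118.485) + 522900 × (735 − 49)] × 10⁻⁶ = 805.94 + 358.71 = 1164.65 kN·m.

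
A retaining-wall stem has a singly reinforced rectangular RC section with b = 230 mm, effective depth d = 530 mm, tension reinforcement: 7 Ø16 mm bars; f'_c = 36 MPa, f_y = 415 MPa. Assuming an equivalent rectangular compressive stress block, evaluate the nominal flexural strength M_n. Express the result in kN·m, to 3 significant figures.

A_s = 7 × 201 = 1407 mm².
T = A_s f_y = 1407 × 415 = 583905 N = 583.905 kN.
From C = T: a = T/(0.85 f'_c b) = 583905/(0.85 × 36 × 230) = 82.96 mm.
M_n = T(d − a/2) = 583.905 kN × (530 − 41.48) mm = 285.25 kN·m.

M_n ≈ 285 kN·m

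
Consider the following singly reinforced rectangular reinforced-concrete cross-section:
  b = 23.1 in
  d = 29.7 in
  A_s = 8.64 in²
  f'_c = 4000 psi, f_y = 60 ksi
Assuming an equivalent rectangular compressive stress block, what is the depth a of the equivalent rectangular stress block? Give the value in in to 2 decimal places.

T = A_s f_y = 8.64 × 60 = 518.4 kips.
a = T/(0.85 f'_c b) = 518.4/(0.85 × 4 × 23.1) = 6.60 in.

a ≈ 6.60 in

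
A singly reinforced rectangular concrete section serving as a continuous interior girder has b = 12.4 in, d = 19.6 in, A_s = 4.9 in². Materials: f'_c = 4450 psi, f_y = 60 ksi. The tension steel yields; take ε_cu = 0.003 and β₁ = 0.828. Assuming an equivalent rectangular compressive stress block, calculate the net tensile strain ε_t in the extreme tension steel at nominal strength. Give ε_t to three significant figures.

a = A_s f_y/(0.85 f'_c b) = 6.268 in.
β₁ = 0.828, so c = a/β₁ = 6.268/0.828 = 7.570 in.
From the linear strain diagram with ε_cu = 0.003: ε_t = 0.003 (d − c)/c = 0.003 × (19.6 − 7.570)/7.570 = 0.00477.
ε_t is between 0.004 and 0.005 — transition zone.

ε_t ≈ 0.00477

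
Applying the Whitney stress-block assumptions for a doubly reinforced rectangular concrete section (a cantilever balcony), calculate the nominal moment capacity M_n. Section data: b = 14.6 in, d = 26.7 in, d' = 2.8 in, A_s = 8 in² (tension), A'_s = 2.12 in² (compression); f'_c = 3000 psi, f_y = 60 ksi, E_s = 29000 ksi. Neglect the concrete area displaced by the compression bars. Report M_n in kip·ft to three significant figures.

M_n ≈ 899 kip·ft

Assume both steels yield.
a = (A_s − A'_s) f_y/(0.85 f'_c b) = (8 − 2.12) × 60/(0.85 × 3 × 14.6) = 9.476 in.
c = a/β₁ = 9.476/0.85 = 11.148 in; ε'_s = 0.003(c − d')/c = 0.0022 ≥ ε_y = 0.0021, so the compression steel yields.
M_n = (A_s − A'_s) f_y (d − a/2) + A'_s f_y (d − d') = 352.8 × (26.7 − 4.738) + 127.2 × (26.7 − 2.8) = 7748.2 + 3040.1 = 10788.3 kip·in = 10788.3/12 = 899.03 kip·ft.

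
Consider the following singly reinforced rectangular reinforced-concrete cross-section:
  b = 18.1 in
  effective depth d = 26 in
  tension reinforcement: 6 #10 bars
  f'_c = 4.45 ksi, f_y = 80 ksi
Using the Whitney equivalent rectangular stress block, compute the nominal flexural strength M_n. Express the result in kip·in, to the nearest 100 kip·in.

A_s = 6 × 1.27 = 7.62 in².
T = A_s f_y = 7.62 × 80 = 609.6 kips.
a = T/(0.85 f'_c b) = 609.6/(0.85 × 4.45 × 18.1) = 8.904 in.
M_n = T(d − a/2) = 609.6 × (26 − 4.452) = 13135.7 kip·in.

M_n ≈ 13100 kip·in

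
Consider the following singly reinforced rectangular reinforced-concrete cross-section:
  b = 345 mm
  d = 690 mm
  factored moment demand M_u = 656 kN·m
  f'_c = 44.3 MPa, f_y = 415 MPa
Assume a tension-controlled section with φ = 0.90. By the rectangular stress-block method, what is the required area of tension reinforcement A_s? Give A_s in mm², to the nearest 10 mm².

A_s ≈ 2720 mm²

M_n = M_u/φ = 656/0.90 = 728.889 kN·m.
With M_n = 0.85 f'_c a b (d − a/2), solve the quadratic for a:
a = d − √(d² − 2M_n/(0.85 f'_c b)) = 690 − √(690² − 2 × 728.889×10⁶/(0.85 × 44.3 × 345)) = 86.77 mm.
A_s = 0.85 f'_c a b / f_y = 0.85 × 44.3 × 86.77 × 345 / 415 = 2716.2 mm².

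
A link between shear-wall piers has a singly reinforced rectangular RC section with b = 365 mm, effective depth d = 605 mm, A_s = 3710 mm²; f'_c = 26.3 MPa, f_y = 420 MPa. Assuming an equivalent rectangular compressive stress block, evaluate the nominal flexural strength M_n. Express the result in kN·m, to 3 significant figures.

M_n ≈ 794 kN·m

T = A_s f_y = 3710 × 420 = 1558200 N = 1558.2 kN.
From C = T: a = T/(0.85 f'_c b) = 1558200/(0.85 × 26.3 × 365) = 190.97 mm.
M_n = T(d − a/2) = 1558.2 kN × (605 − 95.485) mm = 793.93 kN·m.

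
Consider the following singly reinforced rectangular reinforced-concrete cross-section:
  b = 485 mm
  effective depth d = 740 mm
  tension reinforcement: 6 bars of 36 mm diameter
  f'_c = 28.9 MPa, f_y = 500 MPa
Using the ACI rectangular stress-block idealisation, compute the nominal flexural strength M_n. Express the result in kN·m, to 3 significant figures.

M_n ≈ 1870 kN·m

A_s = 6 × 1018 = 6108 mm².
T = A_s f_y = 6108 × 500 = 3054000 N = 3054 kN.
From C = T: a = T/(0.85 f'_c b) = 3054000/(0.85 × 28.9 × 485) = 256.34 mm.
M_n = T(d − a/2) = 3054 kN × (740 − 128.17) mm = 1868.53 kN·m.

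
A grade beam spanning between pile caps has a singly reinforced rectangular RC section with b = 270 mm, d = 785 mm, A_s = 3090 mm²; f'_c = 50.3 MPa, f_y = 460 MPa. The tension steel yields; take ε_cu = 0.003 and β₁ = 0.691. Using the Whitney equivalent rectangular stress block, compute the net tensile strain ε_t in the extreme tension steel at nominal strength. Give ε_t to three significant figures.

a = A_s f_y/(0.85 f'_c b) = 123.13 mm.
β₁ = 0.691, so c = a/β₁ = 123.13/0.691 = 178.19 mm.
From the linear strain diagram with ε_cu = 0.003: ε_t = 0.003 (d − c)/c = 0.003 × (785 − 178.19)/178.19 = 0.0102.
Since ε_t ≥ 0.005, the section is tension-controlled.

ε_t ≈ 0.0102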